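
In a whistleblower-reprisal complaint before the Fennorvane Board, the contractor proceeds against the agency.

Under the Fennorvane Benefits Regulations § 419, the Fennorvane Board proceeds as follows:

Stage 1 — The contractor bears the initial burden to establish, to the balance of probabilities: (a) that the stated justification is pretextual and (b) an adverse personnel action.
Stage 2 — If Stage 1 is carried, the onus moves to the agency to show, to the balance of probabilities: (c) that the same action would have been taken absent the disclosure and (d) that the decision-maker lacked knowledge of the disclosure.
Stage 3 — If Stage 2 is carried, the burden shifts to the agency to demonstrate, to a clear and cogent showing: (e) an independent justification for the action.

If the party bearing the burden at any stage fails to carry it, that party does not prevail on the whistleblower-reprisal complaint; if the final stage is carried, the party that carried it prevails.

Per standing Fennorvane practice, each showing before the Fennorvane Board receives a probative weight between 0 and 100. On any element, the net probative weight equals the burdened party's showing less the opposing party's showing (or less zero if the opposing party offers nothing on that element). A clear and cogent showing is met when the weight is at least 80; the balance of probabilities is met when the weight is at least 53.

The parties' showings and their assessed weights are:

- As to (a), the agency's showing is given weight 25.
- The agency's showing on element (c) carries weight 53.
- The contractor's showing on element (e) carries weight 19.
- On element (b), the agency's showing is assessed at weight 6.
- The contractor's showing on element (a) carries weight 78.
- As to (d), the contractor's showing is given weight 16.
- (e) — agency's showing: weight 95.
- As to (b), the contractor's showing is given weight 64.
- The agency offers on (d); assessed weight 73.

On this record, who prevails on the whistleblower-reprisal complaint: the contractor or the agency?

contractor

Stage 1 — burden on contractor; standard: the balance of probabilities (weight is at least 53).
    (a): 78 − 25 = 53 ≥ 53 [met]
    (b): 64 − 6 = 58 ≥ 53 [met]
  All elements met. The burden passes to the agency.
Stage 2 — burden on agency; standard: the balance of probabilities (weight is at least 53).
    (c): 53 ≥ 53 [met]
    (d): 73 − 16 = 57 ≥ 53 [met]
  All elements met. The agency retains the burden for Stage 3.
Stage 3 — burden on agency; standard: a clear and cogent showing (weight is at least 80).
    (e): 95 − 19 = 76 < 80 [not met]
  Not every element is met, so the agency fails to carry Stage 3.
The analysis ends at Stage 3; the contractor prevails.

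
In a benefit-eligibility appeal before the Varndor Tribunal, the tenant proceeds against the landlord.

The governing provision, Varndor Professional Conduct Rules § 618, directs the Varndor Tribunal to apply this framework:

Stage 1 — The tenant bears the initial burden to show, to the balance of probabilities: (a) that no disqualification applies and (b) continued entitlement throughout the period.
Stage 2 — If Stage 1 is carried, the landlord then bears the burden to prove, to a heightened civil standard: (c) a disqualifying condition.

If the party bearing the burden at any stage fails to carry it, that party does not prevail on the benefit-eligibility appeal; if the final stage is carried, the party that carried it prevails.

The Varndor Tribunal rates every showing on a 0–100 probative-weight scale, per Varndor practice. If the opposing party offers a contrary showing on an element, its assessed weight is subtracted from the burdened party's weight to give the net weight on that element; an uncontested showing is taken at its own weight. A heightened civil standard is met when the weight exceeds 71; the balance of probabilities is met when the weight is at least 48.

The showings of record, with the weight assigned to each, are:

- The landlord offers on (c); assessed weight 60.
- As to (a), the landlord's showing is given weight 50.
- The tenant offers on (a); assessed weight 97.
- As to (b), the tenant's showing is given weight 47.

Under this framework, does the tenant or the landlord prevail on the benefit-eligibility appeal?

Stage 1 — burden on tenant; standard: the balance of probabilities (weight is at least 48).
    (a): 97 − 50 = 47 < 48 [not met]
    (b): 47 < 48 [not met]
  Stage 1 not carried; the tenant fails its burden.
So the landlord prevails.

landlord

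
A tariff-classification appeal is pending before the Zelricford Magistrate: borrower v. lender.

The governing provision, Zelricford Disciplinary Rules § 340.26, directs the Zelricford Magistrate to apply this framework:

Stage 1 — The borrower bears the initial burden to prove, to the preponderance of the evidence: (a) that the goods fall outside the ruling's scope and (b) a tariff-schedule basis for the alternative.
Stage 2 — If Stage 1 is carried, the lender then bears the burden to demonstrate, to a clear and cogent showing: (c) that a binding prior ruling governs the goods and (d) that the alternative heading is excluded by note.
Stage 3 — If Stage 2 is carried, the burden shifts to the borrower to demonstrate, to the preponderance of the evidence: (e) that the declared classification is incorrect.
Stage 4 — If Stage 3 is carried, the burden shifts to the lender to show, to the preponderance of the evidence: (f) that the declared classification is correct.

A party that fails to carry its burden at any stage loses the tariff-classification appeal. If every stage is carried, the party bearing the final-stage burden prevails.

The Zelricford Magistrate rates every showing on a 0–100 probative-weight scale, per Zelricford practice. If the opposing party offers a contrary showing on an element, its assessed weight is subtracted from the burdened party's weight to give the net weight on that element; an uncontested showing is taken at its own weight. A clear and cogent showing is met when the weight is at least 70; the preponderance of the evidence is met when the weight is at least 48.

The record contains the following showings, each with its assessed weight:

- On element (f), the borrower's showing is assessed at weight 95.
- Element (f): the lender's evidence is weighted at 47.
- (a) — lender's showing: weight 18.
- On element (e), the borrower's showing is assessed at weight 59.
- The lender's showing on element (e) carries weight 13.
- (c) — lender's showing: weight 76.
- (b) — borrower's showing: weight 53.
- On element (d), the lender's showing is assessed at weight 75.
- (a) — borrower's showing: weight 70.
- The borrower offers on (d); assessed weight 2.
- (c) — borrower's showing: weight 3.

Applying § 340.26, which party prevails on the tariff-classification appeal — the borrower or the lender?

At Stage 1 the borrower must meet the preponderance of the evidence (weight is at least 48): on (a) the weight is 70 less the opposing 18 gives net 52, which does reach 48, so (a) meets the standard; on (b) the weight is 53, ≥ 48, so (b) meets the standard.
  Stage 1 is satisfied; the onus moves to the lender.
At Stage 2 the lender must meet a clear and cogent showing (weight is at least 70): on (c) the weight is 76 less the opposing 3 gives net 73, ≥ 70, so (c) meets the standard; on (d) the weight is 75 less the opposing 2 gives net 73, ≥ 70, so (d) meets the standard.
  Stage 2 carried; the burden shifts to the borrower.
At Stage 3 the borrower must meet the preponderance of the evidence (weight is at least 48): on (e) the weight is 59 less the opposing 13 gives net 46, < 48, so (e) does not meet the standard.
  Not every element is met, so the borrower fails to carry Stage 3.
The lender prevails.

lender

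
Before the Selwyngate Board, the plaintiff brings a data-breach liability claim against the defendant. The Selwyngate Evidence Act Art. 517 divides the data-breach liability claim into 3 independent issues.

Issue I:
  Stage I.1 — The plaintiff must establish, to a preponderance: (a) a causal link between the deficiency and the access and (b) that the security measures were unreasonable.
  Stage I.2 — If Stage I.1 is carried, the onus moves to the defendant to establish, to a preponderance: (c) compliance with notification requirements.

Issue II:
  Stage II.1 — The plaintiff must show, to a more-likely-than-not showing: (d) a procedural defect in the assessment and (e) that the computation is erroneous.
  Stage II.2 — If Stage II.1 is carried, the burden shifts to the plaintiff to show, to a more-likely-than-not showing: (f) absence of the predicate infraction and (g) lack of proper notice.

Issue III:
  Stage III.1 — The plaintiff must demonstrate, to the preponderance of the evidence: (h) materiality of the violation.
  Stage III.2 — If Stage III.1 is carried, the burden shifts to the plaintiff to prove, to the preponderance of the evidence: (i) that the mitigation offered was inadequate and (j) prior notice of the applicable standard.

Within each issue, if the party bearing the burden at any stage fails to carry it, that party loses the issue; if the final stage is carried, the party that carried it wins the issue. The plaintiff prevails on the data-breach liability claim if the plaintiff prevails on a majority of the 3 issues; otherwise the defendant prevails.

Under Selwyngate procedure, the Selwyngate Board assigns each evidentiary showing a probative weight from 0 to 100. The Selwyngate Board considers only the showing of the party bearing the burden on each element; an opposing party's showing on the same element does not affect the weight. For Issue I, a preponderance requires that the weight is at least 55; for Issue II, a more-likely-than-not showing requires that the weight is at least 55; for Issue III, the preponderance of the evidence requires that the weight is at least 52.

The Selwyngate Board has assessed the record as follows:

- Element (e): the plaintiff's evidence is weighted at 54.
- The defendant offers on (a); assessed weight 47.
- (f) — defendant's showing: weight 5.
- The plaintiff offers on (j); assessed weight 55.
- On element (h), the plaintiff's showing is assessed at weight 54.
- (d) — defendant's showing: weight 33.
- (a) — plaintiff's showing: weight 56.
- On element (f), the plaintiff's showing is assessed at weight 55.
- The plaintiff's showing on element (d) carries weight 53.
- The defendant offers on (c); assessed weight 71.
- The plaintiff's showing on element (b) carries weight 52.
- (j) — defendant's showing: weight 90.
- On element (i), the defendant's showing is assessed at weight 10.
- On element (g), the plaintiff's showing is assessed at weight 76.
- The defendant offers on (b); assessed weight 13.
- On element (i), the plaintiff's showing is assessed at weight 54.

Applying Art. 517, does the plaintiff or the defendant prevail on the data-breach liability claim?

defendant

— Issue I —
Stage I.1 — burden on plaintiff; standard: a preponderance (weight is at least 55).
    (a): 56 (defendant's 47 disregarded) ≥ 55 [met]
    (b): 52 (defendant's 13 disregarded) < 55 [not met]
  Stage I.1 not carried; the plaintiff fails its burden.
The defendant prevails on this issue.
— Issue II —
Stage II.1 — burden on plaintiff; standard: a more-likely-than-not showing (weight is at least 55).
    (d): 53 (defendant's 33 disregarded) < 55 [not met]
    (e): 54 < 55 [not met]
  Stage II.1 not carried; the plaintiff fails its burden.
The analysis ends at Stage II.1; the defendant prevails on this issue.
— Issue III —
At Stage III.1 the plaintiff must meet the preponderance of the evidence (weight is at least 52): on (h) the weight is 54, which does reach 52, so (h) meets the standard.
  Stage III.1 is satisfied; the plaintiff continues to bear the burden.
At Stage III.2 the plaintiff must meet the preponderance of the evidence (weight is at least 52): on (i) the weight is 54 (the defendant's 10 is given no effect), ≥ 52, so (i) meets the standard; on (j) the weight is 55 (the defendant's 90 is given no effect), which does reach 52, so (j) meets the standard.
  The plaintiff carries the last stage.
With every stage satisfied, the plaintiff prevails on this issue.
Per-issue: Issue I → defendant; Issue II → defendant; Issue III → plaintiff. The plaintiff must prevail on a majority of issues; overall, the defendant prevails.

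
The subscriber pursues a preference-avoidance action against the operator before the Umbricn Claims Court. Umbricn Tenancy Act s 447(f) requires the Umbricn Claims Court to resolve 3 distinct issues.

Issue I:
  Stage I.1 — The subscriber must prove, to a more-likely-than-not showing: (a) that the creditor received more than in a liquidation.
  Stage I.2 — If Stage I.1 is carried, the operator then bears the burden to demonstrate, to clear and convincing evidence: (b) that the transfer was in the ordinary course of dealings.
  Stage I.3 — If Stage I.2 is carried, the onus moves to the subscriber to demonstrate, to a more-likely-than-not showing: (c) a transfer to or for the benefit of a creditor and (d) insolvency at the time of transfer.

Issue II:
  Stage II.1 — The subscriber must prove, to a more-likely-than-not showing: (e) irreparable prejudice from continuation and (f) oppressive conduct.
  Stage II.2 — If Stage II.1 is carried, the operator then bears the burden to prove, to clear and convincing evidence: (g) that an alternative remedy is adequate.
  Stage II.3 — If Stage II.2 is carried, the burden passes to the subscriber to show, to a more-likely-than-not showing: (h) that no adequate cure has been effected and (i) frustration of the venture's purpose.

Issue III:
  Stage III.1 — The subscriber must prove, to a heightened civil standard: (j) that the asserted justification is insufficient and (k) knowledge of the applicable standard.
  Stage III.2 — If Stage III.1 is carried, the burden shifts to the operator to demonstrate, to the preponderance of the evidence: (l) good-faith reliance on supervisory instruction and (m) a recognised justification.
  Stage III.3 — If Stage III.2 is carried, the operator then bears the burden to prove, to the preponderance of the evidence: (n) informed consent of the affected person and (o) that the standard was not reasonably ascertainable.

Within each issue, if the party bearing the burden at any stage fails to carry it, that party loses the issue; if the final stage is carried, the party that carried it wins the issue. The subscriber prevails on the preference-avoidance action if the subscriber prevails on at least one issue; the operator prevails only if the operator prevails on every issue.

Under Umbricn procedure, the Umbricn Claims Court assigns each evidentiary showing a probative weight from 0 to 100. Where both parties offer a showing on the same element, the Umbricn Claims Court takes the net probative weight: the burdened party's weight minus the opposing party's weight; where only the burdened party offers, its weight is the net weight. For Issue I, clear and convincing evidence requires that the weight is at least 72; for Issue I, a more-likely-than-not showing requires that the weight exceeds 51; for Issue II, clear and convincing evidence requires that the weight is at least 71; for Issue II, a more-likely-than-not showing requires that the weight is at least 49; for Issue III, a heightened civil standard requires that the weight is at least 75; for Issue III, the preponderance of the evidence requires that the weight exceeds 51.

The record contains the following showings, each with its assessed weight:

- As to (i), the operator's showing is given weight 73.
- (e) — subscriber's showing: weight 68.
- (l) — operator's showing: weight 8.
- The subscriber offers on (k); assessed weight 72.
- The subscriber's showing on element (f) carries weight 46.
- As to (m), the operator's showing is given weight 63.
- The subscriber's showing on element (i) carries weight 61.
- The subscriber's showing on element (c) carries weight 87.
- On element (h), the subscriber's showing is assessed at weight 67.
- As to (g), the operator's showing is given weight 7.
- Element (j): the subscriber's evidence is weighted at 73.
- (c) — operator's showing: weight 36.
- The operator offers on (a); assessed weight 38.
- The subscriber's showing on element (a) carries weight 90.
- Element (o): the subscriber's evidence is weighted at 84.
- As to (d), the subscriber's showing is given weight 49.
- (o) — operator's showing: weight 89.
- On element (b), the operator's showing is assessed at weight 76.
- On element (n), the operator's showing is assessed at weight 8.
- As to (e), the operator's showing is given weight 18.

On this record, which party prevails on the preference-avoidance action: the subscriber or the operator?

operator

— Issue I —
Stage I.1 — burden on subscriber; standard: a more-likely-than-not showing (weight exceeds 51).
    (a): 90 − 38 = 52 > 51 [met]
  Stage I.1 is satisfied; the onus moves to the operator.
Stage I.2 — burden on operator; standard: clear and convincing evidence (weight is at least 72).
    (b): 76 ≥ 72 [met]
  Stage I.2 is satisfied; the onus moves to the subscriber.
Stage I.3 — burden on subscriber; standard: a more-likely-than-not showing (weight exceeds 51).
    (c): 87 − 36 = 51 ≤ 51 [not met]
    (d): 49 ≤ 51 [not met]
  Not every element is met, so the subscriber fails to carry Stage I.3.
So the operator prevails on this issue.
— Issue II —
Stage II.1 (subscriber, a more-likely-than-not showing, weight is at least 49): (e) net 68−18=50 ≥ 49 — meets; (f) 46 < 49 — fails.
  Not every element is met, so the subscriber fails to carry Stage II.1.
The operator prevails on this issue.
— Issue III —
At Stage III.1 the subscriber must meet a heightened civil standard (weight is at least 75): on (j) the weight is 73, < 75, so (j) does not meet the standard; on (k) the weight is 72, < 75, so (k) does not meet the standard.
  Stage III.1 not carried; the subscriber fails its burden.
The analysis ends at Stage III.1; the operator prevails on this issue.
Per-issue: Issue I → operator; Issue II → operator; Issue III → operator. The subscriber must prevail on at least one issue; overall, the operator prevails.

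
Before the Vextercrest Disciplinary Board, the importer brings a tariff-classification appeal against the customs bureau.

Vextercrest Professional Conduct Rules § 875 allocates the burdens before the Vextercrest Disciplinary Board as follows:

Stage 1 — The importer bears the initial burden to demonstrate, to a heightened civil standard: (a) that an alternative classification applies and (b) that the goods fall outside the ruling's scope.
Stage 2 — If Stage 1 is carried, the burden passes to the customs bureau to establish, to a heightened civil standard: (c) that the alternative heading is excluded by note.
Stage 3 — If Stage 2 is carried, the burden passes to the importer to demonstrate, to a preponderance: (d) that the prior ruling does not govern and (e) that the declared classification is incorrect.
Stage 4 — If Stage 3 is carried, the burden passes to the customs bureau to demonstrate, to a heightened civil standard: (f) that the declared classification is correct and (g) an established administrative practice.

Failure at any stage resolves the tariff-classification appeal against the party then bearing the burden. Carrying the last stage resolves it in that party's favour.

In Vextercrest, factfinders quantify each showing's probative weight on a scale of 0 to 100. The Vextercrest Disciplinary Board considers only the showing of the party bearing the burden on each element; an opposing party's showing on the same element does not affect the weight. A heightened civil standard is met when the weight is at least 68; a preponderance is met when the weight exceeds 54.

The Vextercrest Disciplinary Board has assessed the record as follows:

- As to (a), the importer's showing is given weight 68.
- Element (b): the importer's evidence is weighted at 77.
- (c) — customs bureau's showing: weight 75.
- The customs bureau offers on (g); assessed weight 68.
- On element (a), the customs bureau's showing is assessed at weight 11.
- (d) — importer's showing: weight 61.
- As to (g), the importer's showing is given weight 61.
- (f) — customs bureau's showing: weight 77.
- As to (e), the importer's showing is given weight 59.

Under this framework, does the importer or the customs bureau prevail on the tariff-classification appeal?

customs bureau

At Stage 1 the importer must meet a heightened civil standard (weight is at least 68): on (a) the weight is 68 (the customs bureau's 11 is given no effect), ≥ 68, so (a) meets the standard; on (b) the weight is 77, which does reach 68, so (b) meets the standard.
  The importer carries Stage 1; the customs bureau now bears the burden.
At Stage 2 the customs bureau must meet a heightened civil standard (weight is at least 68): on (c) the weight is 75, which does reach 68, so (c) meets the standard.
  Stage 2 carried; the burden shifts to the importer.
At Stage 3 the importer must meet a preponderance (weight exceeds 54): on (d) the weight is 61, > 54, so (d) meets the standard; on (e) the weight is 59, > 54, so (e) meets the standard.
  All elements met. The burden passes to the customs bureau.
At Stage 4 the customs bureau must meet a heightened civil standard (weight is at least 68): on (f) the weight is 77, which does reach 68, so (f) meets the standard; on (g) the weight is 68 (the importer's 61 is given no effect), which does reach 68, so (g) meets the standard.
  The customs bureau carries the last stage.
With every stage satisfied, the customs bureau prevails.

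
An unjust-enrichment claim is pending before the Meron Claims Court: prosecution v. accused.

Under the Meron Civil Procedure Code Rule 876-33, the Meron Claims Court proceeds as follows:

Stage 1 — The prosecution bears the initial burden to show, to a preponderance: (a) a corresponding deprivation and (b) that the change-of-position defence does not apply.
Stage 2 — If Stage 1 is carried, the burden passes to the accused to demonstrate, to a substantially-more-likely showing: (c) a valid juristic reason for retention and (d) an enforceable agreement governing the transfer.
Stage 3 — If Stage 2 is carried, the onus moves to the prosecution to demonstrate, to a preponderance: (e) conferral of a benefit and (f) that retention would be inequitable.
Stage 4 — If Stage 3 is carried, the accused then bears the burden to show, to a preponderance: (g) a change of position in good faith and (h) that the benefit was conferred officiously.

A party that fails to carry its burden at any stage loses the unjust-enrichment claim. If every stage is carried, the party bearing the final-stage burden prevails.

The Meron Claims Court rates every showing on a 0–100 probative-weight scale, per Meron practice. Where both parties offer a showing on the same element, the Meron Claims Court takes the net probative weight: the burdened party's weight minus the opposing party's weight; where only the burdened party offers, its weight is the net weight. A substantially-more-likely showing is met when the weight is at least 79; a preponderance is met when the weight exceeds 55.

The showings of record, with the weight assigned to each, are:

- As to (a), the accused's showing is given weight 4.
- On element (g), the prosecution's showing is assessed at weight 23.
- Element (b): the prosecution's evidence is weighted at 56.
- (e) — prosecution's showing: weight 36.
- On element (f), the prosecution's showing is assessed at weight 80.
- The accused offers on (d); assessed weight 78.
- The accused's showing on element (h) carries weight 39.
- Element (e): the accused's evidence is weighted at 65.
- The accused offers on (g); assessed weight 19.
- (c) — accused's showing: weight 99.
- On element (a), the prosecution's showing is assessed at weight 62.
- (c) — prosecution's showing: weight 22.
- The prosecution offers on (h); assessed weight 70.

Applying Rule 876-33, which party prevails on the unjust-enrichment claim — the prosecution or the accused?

prosecution

At Stage 1 the prosecution must meet a preponderance (weight exceeds 55): on (a) the weight is 62 less the opposing 4 gives net 58, which does exceed 55, so (a) meets the standard; on (b) the weight is 56, > 55, so (b) meets the standard.
  The prosecution carries Stage 1; the accused now bears the burden.
At Stage 2 the accused must meet a substantially-more-likely showing (weight is at least 79): on (c) the weight is 99 less the opposing 22 gives net 77, which does not reach 79, so (c) does not meet the standard; on (d) the weight is 78, which does not reach 79, so (d) does not meet the standard.
  Stage 2 not carried; the accused fails its burden.
The prosecution prevails.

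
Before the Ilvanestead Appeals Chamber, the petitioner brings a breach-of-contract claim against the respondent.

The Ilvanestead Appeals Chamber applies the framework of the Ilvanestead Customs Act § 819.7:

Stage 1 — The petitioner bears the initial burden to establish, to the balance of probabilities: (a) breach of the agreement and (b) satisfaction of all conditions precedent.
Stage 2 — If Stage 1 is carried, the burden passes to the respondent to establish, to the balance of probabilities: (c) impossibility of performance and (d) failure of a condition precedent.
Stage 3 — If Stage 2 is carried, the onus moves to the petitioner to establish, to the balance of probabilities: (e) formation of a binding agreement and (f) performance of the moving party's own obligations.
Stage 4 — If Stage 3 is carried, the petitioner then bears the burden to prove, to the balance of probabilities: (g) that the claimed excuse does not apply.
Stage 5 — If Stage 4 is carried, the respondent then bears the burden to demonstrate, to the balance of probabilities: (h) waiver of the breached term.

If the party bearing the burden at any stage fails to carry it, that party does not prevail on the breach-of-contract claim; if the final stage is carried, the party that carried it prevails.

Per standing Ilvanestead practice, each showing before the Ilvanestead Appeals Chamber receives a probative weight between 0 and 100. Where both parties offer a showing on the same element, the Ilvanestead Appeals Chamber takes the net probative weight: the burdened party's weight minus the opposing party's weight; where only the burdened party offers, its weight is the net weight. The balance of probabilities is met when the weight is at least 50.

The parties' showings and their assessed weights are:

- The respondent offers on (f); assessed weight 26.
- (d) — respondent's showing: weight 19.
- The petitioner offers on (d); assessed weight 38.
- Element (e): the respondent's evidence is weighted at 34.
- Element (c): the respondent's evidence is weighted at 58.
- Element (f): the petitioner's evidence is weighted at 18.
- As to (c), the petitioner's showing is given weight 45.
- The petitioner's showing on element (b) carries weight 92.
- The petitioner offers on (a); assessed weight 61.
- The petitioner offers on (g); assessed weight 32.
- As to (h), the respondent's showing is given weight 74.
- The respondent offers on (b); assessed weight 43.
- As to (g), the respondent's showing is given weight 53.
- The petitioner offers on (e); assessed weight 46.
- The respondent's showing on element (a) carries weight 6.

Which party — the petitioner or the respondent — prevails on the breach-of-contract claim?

At Stage 1 the petitioner must meet the balance of probabilities (weight is at least 50): on (a) the weight is 61 less the opposing 6 gives net 55, ≥ 50, so (a) meets the standard; on (b) the weight is 92 less the opposing 43 gives net 49, which does not reach 50, so (b) does not meet the standard.
  Stage 1 not carried; the petitioner fails its burden.
The analysis ends at Stage 1; the respondent prevails.

respondent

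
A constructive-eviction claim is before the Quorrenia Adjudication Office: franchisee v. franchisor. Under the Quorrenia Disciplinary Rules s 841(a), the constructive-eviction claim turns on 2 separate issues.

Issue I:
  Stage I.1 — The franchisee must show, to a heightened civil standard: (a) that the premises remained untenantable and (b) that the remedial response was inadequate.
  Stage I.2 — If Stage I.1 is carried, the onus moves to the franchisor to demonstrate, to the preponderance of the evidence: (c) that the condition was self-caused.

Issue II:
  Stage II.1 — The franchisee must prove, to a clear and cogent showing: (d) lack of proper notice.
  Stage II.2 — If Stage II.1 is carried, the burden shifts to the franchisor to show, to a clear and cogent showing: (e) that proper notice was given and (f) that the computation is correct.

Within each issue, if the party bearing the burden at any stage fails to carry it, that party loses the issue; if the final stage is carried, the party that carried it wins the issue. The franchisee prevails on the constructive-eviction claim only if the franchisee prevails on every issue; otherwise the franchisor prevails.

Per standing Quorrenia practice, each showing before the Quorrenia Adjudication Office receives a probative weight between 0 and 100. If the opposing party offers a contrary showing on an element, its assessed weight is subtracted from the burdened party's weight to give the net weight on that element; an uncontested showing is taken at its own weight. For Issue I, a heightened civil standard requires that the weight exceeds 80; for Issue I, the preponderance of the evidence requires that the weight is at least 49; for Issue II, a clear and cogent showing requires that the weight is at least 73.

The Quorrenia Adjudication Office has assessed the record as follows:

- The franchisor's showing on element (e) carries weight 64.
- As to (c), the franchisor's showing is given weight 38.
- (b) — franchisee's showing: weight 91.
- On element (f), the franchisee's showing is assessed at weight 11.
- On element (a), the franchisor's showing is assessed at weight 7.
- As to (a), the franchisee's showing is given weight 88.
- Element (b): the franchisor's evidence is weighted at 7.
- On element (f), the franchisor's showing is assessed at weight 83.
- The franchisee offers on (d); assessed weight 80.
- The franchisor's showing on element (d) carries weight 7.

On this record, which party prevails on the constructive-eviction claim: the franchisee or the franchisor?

franchisee

— Issue I —
Stage I.1 (franchisee, a heightened civil standard, weight exceeds 80): (a) net 88−7=81 > 80 — meets; (b) net 91−7=84 > 80 — meets.
  Stage I.1 carried; the burden shifts to the franchisor.
Stage I.2 (franchisor, the preponderance of the evidence, weight is at least 49): (c) 38 < 49 — fails.
  Not every element is met, so the franchisor fails to carry Stage I.2.
So the franchisee prevails on this issue.
— Issue II —
Stage II.1 — burden on franchisee; standard: a clear and cogent showing (weight is at least 73).
    (d): 80 − 7 = 73 ≥ 73 [met]
  Stage II.1 is satisfied; the onus moves to the franchisor.
Stage II.2 — burden on franchisor; standard: a clear and cogent showing (weight is at least 73).
    (e): 64 < 73 [not met]
    (f): 83 − 11 = 72 < 73 [not met]
  The franchisor does not carry Stage II.2.
So the franchisee prevails on this issue.
Per-issue: Issue I → franchisee; Issue II → franchisee. The franchisee must prevail on every issue; overall, the franchisee prevails.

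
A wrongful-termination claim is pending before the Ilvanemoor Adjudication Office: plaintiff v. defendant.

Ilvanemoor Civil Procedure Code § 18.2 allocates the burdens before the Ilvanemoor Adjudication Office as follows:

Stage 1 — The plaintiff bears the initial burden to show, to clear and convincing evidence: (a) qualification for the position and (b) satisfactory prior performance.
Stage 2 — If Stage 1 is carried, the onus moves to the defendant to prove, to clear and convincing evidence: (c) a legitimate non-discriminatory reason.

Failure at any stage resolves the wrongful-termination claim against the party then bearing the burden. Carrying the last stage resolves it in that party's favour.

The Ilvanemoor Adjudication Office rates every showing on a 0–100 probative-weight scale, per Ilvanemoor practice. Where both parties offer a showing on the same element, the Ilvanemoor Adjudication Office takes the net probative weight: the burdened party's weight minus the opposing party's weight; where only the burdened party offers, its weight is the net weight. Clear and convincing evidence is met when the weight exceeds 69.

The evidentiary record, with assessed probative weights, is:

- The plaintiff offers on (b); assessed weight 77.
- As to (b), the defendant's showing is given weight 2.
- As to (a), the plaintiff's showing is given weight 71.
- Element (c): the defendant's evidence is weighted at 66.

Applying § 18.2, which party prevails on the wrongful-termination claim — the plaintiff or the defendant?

At Stage 1 the plaintiff must meet clear and convincing evidence (weight exceeds 69): on (a) the weight is 71, which does exceed 69, so (a) meets the standard; on (b) the weight is 77 less the opposing 2 gives net 75, > 69, so (b) meets the standard.
  All elements met. The burden passes to the defendant.
At Stage 2 the defendant must meet clear and convincing evidence (weight exceeds 69): on (c) the weight is 66, ≤ 69, so (c) does not meet the standard.
  The defendant does not carry Stage 2.
The plaintiff prevails.

plaintiff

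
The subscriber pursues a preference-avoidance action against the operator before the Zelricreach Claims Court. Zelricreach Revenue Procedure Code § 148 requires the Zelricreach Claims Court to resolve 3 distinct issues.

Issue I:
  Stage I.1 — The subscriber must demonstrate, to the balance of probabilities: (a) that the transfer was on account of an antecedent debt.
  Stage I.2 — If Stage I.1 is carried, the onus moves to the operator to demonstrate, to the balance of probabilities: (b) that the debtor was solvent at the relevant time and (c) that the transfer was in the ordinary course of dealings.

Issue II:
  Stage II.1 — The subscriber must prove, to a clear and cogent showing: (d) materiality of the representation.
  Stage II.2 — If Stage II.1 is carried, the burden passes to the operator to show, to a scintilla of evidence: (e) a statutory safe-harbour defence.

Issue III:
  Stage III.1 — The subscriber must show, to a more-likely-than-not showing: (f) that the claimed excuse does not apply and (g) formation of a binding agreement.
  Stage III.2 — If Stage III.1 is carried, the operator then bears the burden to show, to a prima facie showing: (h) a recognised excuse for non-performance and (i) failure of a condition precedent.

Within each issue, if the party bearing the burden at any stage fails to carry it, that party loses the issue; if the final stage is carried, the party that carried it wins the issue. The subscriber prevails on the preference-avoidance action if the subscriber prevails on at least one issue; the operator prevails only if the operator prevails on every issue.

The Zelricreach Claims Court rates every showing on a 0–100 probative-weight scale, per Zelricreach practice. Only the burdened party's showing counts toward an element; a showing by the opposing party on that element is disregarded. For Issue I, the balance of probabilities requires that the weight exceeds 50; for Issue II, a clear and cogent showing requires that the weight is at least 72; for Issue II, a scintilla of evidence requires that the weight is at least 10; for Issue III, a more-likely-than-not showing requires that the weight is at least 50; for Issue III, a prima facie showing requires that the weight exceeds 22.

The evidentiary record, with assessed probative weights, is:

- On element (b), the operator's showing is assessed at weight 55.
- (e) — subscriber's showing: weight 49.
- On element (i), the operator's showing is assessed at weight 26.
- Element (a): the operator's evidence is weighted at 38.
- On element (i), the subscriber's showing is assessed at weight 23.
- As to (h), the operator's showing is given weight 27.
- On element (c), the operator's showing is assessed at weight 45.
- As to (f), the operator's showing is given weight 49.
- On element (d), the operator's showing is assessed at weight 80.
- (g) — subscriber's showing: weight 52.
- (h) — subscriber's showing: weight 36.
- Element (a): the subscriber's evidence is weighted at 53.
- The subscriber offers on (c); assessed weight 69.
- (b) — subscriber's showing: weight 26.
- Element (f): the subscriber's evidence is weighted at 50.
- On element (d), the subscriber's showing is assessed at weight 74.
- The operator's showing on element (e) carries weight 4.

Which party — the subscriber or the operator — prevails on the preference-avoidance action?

subscriber

— Issue I —
Stage I.1 (subscriber, the balance of probabilities, weight exceeds 50): (a) 53 (operator's 38 disregarded) > 50 — meets.
  All elements met. The burden passes to the operator.
Stage I.2 (operator, the balance of probabilities, weight exceeds 50): (b) 55 (subscriber's 26 disregarded) > 50 — meets; (c) 45 (subscriber's 69 disregarded) ≤ 50 — fails.
  Stage I.2 not carried; the operator fails its burden.
The subscriber prevails on this issue.
— Issue II —
At Stage II.1 the subscriber must meet a clear and cogent showing (weight is at least 72): on (d) the weight is 74 (the operator's 80 is given no effect), which does reach 72, so (d) meets the standard.
  All elements met. The burden passes to the operator.
At Stage II.2 the operator must meet a scintilla of evidence (weight is at least 10): on (e) the weight is 4 (the subscriber's 49 is given no effect), which does not reach 10, so (e) does not meet the standard.
  Not every element is met, so the operator fails to carry Stage II.2.
So the subscriber prevails on this issue.
— Issue III —
Stage III.1 — burden on subscriber; standard: a more-likely-than-not showing (weight is at least 50).
    (f): 50 (operator's 49 disregarded) ≥ 50 [met]
    (g): 52 ≥ 50 [met]
  Stage III.1 carried; the burden shifts to the operator.
Stage III.2 — burden on operator; standard: a prima facie showing (weight exceeds 22).
    (h): 27 (subscriber's 36 disregarded) > 22 [met]
    (i): 26 (subscriber's 23 disregarded) > 22 [met]
  The operator carries the last stage.
All stages carried — the operator prevails on this issue.
Per-issue: Issue I → subscriber; Issue II → subscriber; Issue III → operator. The subscriber must prevail on at least one issue; overall, the subscriber prevails.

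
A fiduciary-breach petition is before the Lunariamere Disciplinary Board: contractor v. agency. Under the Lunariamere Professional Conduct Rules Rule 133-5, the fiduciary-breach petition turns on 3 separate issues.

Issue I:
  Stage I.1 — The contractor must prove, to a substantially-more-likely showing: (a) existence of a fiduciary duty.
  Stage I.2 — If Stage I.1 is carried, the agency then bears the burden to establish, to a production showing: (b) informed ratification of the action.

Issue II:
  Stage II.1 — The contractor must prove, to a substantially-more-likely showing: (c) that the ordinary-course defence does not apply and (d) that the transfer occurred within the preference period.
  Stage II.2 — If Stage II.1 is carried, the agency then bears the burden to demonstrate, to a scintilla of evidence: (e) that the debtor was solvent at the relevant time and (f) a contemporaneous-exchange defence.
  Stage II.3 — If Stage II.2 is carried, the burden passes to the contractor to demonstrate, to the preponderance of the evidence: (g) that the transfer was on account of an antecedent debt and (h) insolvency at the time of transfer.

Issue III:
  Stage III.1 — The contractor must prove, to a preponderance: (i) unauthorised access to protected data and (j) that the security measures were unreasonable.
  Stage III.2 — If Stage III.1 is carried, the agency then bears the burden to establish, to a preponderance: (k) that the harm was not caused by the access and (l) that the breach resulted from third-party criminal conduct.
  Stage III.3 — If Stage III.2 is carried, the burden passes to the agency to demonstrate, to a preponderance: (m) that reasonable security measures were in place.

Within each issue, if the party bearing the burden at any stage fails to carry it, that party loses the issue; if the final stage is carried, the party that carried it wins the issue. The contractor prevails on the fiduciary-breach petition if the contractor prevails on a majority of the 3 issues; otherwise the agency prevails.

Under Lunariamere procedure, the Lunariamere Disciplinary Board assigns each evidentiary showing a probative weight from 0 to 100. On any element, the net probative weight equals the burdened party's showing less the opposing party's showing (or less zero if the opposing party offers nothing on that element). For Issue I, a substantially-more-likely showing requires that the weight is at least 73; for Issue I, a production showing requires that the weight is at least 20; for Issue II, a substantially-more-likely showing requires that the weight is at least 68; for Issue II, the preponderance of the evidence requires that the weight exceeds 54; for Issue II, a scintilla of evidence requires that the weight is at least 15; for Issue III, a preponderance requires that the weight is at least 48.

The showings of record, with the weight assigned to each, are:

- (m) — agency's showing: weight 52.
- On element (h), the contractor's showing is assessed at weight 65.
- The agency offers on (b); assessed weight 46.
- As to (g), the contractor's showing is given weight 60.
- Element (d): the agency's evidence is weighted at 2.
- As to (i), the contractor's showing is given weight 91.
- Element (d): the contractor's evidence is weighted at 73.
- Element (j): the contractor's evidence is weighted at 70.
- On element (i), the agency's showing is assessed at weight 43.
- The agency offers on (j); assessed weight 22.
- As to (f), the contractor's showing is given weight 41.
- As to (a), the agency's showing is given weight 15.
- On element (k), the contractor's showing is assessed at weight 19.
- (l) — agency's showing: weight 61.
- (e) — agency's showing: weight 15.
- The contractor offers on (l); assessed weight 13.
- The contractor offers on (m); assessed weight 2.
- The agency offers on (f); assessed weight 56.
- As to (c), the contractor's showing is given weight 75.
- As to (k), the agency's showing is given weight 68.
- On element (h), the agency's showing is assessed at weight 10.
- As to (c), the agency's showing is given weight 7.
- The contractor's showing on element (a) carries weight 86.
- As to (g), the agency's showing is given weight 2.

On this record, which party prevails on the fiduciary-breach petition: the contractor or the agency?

— Issue I —
Stage I.1 (contractor, a substantially-more-likely showing, weight is at least 73): (a) net 86−15=71 < 73 — fails.
  The contractor does not carry Stage I.1.
The agency prevails on this issue.
— Issue II —
Stage II.1 — burden on contractor; standard: a substantially-more-likely showing (weight is at least 68).
    (c): 75 − 7 = 68 ≥ 68 [met]
    (d): 73 − 2 = 71 ≥ 68 [met]
  All elements met. The burden passes to the agency.
Stage II.2 — burden on agency; standard: a scintilla of evidence (weight is at least 15).
    (e): 15 ≥ 15 [met]
    (f): 56 − 41 = 15 ≥ 15 [met]
  The agency carries Stage II.2; the contractor now bears the burden.
Stage II.3 — burden on contractor; standard: the preponderance of the evidence (weight exceeds 54).
    (g): 60 − 2 = 58 > 54 [met]
    (h): 65 − 10 = 55 > 54 [met]
  Stage II.3 carried; the final stage is satisfied.
With every stage satisfied, the contractor prevails on this issue.
— Issue III —
Stage III.1 (contractor, a preponderance, weight is at least 48): (i) net 91−43=48 ≥ 48 — meets; (j) net 70−22=48 ≥ 48 — meets.
  Stage III.1 is satisfied; the onus moves to the agency.
Stage III.2 (agency, a preponderance, weight is at least 48): (k) net 68−19=49 ≥ 48 — meets; (l) net 61−13=48 ≥ 48 — meets.
  All elements met. The agency retains the burden for Stage III.3.
Stage III.3 (agency, a preponderance, weight is at least 48): (m) net 52−2=50 ≥ 48 — meets.
  Stage III.3 carried; the final stage is satisfied.
With every stage satisfied, the agency prevails on this issue.
Per-issue: Issue I → agency; Issue II → contractor; Issue III → agency. The contractor must prevail on a majority of issues; overall, the agency prevails.

agency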